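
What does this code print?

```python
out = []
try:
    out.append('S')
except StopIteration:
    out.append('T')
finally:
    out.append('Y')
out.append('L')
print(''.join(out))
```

Execution trace: 'S' (try body, no exception) → 'Y' (finally) → 'L' (after the try/except). Output: SYL

Answer: SYL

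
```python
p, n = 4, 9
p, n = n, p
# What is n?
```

Trace:
`p, n = 4, 9` → p = 4; n = 9
`p, n = n, p` → p = 9; n = 4
So n = 4

Answer: 4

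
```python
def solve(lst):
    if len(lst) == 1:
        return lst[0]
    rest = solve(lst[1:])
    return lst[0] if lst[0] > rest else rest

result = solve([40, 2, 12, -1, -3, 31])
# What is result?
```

Recursive max over [40, 2, 12, -1, -3, 31] = 40

Answer: 40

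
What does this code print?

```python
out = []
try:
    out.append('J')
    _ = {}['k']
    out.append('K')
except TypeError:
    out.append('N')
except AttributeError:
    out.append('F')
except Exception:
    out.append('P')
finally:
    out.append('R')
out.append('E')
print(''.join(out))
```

Execution trace: 'J' (try body) → 'P' (except Exception) → 'R' (finally) → 'E' (after the try/except). Output: JPRE

Answer: JPRE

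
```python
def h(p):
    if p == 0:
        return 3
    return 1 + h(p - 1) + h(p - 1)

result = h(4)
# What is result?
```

h(p) = 1 + 2·h(p-1), h(0)=3. Closed form: (3+1)·2^4 - 1 = 63.

Answer: 63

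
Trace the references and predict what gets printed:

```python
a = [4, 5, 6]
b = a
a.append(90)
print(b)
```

Key concept: basic list aliasing.
Step by step:
`a = [4, 5, 6]` → a = [4, 5, 6]
`b = a` → b = [4, 5, 6] (same object as a)
`a.append(90)` → a = [4, 5, 6, 90] (same object as b); b = [4, 5, 6, 90] (same object as a)
`print(b)` → prints [4, 5, 6, 90]

Answer: [4, 5, 6, 90]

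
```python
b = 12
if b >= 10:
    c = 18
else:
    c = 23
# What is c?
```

Trace:
`b = 12` → b = 12
`if b >= 10: ...` → b >= 10 is True → c = 18
So c = 18

Answer: 18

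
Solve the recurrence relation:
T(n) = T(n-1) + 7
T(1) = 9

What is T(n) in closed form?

Unrolling: T(n) = T(1) + 7·(n-1) = 9 + 7(n-1) = 7n + 2.

Answer: T(n) = 7n + 2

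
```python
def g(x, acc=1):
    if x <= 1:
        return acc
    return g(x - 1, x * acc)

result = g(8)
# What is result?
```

Accumulator trace (n, acc): (8, 1) -> (7, 8) -> (6, 56) -> (5, 336) -> (4, 1680) -> (3, 6720) -> (2, 20160) -> (1, 40320) -> return 40320

Answer: 40320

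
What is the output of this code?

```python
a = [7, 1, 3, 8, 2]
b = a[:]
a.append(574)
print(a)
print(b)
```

Key concept: slice [:] creates copy.
Step by step:
`a = [7, 1, 3, 8, 2]` → a = [7, 1, 3, 8, 2]
`b = a[:]` → b = [7, 1, 3, 8, 2]
`a.append(574)` → a = [7, 1, 3, 8, 2, 574]
`print(a)` → prints [7, 1, 3, 8, 2, 574]
`print(b)` → prints [7, 1, 3, 8, 2]

Answer:
[7, 1, 3, 8, 2, 574]
[7, 1, 3, 8, 2]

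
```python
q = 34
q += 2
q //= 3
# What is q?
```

Trace:
`q = 34` → q = 34
`q += 2` → q = 36
`q //= 3` → q = 12
So q = 12

Answer: 12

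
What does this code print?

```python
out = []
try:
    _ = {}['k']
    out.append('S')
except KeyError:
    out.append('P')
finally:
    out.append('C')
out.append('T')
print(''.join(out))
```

Execution trace: 'P' (except KeyError) → 'C' (finally) → 'T' (after the try/except). Output: PCT

Answer: PCT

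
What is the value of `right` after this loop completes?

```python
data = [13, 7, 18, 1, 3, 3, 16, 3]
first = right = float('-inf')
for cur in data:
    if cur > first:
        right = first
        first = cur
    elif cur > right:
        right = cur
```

Second largest (with repeats) in [13, 7, 18, 1, 3, 3, 16, 3]
`right` takes the values: -inf → 7 → 13 → 16

Answer: 16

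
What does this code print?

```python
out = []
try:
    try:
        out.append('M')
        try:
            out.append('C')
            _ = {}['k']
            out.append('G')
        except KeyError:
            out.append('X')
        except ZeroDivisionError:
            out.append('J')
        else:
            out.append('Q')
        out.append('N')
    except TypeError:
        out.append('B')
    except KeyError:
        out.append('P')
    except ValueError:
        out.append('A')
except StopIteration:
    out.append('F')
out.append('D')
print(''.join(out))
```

Execution trace: 'M' (try body) → 'C' (inner try body) → 'X' (inner except KeyError) → 'N' (try body, no exception) → 'D' (after the try/except). Output: MCXND

Answer: MCXND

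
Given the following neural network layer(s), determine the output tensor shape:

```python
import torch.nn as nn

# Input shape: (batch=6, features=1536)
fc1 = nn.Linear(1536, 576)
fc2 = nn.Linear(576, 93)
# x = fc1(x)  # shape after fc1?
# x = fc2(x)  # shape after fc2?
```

Input: (6, 1536) -> after fc1: (6, 576) -> Output: (6, 93)

Answer: (6, 93)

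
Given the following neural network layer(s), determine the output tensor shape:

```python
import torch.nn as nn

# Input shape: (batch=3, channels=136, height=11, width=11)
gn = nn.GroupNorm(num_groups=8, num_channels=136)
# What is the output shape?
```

Input: (3, 136, 11, 11) -> Output: (3, 136, 11, 11)

Answer: (3, 136, 11, 11)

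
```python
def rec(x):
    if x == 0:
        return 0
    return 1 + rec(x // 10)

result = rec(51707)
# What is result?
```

Count of digits of 51707: 5

Answer: 5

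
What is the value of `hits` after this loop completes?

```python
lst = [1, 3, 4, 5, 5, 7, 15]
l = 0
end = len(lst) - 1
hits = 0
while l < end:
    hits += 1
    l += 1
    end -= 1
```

Iterations until pointers meet (list length 7)
`hits` takes the values: 0 → 1 → 2 → 3

Answer: 3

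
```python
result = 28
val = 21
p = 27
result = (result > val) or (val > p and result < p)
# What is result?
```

Trace:
`result = 28` → result = 28
`val = 21` → val = 21
`p = 27` → p = 27
`result = (result > val) or (val > p and result < p)` → result = True
So result = True

Answer: True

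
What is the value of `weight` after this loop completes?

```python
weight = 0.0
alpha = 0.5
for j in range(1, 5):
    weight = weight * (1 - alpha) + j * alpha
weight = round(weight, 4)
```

Moving average with lr=0.5
`weight` takes the values: 0.0 → 0.5 → 1.25 → 2.125 → 3.0625

Answer: 3.0625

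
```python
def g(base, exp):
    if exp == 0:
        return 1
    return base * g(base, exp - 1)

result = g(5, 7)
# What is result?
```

g(5, 7) = 5 * 5 * 5 * 5 * 5 * 5 * 5 = 78125

Answer: 78125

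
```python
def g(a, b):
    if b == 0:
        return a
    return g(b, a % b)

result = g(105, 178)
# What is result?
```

g(105, 178) -> g(178, 105) -> g(105, 73) -> g(73, 32) -> g(32, 9) -> g(9, 5) -> g(5, 4) -> g(4, 1) -> g(1, 0) -> 1

Answer: 1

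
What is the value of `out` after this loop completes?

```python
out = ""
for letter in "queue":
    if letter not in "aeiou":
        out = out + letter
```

Remove vowels from 'queue'
`out` takes the values: "" → "q"

Answer: "q"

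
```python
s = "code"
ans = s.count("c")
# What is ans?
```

Trace:
`s = "code"` → s = 'code'
`ans = s.count("c")` → ans = 1
So ans = 1

Answer: 1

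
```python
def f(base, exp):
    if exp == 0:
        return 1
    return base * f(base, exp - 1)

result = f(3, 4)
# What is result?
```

f(3, 4) = 3 * 3 * 3 * 3 = 81

Answer: 81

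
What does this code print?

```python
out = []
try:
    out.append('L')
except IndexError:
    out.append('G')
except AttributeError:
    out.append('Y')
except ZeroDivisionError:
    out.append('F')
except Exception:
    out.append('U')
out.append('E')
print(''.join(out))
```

Execution trace: 'L' (try body, no exception) → 'E' (after the try/except). Output: LE

Answer: LE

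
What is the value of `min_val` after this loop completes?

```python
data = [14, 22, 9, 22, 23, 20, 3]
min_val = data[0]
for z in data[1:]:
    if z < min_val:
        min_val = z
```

Minimum of [14, 22, 9, 22, 23, 20, 3]
`min_val` takes the values: 14 → 9 → 3

Answer: 3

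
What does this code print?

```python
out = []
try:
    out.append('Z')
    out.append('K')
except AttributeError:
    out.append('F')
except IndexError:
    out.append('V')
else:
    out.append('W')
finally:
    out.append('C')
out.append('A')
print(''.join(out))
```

Execution trace: 'Z' (try body) → 'K' (try body, no exception) → 'W' (else) → 'C' (finally) → 'A' (after the try/except). Output: ZKWCA

Answer: ZKWCA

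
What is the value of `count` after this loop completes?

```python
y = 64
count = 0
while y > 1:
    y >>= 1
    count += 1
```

Count right shifts until 1
`count` takes the values: 0 → 1 → 2 → 3 → 4 → 5 → 6

Answer: 6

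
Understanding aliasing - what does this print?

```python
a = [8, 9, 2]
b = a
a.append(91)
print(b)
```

Key concept: basic list aliasing.
Step by step:
`a = [8, 9, 2]` → a = [8, 9, 2]
`b = a` → b = [8, 9, 2] (same object as a)
`a.append(91)` → a = [8, 9, 2, 91] (same object as b); b = [8, 9, 2, 91] (same object as a)
`print(b)` → prints [8, 9, 2, 91]

Answer: [8, 9, 2, 91]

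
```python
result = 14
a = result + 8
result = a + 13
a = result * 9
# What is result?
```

Trace:
`result = 14` → result = 14
`a = result + 8` → a = 22
`result = a + 13` → result = 35
`a = result * 9` → a = 315
So result = 35

Answer: 35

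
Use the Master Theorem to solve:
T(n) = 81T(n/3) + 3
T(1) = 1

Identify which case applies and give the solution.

a=81, b=3, f(n)=3. log_3(81) = 4. Since c=0 < 4, Case 1 applies: T(n) = Θ(n^log_b(a)) = O(n^4).

Answer: O(n^4) - Case 1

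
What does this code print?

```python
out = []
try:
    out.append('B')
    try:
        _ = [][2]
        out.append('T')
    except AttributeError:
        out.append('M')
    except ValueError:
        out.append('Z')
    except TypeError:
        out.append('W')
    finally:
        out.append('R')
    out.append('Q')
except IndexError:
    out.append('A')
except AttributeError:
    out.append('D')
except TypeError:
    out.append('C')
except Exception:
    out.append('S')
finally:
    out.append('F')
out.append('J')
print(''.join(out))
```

Execution trace: 'B' (try body) → 'R' (inner finally) → 'A' (except IndexError) → 'F' (finally) → 'J' (after the try/except). Output: BRAFJ

Answer: BRAFJ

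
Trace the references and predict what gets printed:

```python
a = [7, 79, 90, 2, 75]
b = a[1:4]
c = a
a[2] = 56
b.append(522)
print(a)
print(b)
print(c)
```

Key concept: slice vs alias.
Step by step:
`a = [7, 79, 90, 2, 75]` → a = [7, 79, 90, 2, 75]
`b = a[1:4]` → b = [79, 90, 2]
`c = a` → c = [7, 79, 90, 2, 75] (same object as a)
`a[2] = 56` → a = [7, 79, 56, 2, 75] (same object as c); c = [7, 79, 56, 2, 75] (same object as a)
`b.append(522)` → b = [79, 90, 2, 522]
`print(a)` → prints [7, 79, 56, 2, 75]
`print(b)` → prints [79, 90, 2, 522]
`print(c)` → prints [7, 79, 56, 2, 75]

Answer:
[7, 79, 56, 2, 75]
[79, 90, 2, 522]
[7, 79, 56, 2, 75]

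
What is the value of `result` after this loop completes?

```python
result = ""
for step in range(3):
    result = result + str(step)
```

Concatenate digits 0 to 2
`result` takes the values: "" → "0" → "01" → "012"

Answer: "012"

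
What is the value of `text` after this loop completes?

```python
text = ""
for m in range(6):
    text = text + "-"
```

Repeat '-' 6 times
`text` takes the values: "" → "-" → "--" → "---" → "----" → "-----" → "------"

Answer: "------"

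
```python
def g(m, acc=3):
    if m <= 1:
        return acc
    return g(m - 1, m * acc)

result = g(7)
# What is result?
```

Accumulator trace (n, acc): (7, 3) -> (6, 21) -> (5, 126) -> (4, 630) -> (3, 2520) -> (2, 7560) -> (1, 15120) -> return 15120

Answer: 15120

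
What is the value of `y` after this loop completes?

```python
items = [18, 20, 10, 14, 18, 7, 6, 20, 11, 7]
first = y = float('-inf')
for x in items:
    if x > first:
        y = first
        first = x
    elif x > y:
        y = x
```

Second largest (with repeats) in [18, 20, 10, 14, 18, 7, 6, 20, 11, 7]
`y` takes the values: -inf → 18 → 20

Answer: 20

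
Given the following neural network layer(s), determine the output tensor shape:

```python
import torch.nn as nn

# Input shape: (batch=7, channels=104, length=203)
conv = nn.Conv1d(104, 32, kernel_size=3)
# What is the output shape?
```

Input: (7, 104, 203) -> Output: (7, 32, 201)

Answer: (7, 32, 201)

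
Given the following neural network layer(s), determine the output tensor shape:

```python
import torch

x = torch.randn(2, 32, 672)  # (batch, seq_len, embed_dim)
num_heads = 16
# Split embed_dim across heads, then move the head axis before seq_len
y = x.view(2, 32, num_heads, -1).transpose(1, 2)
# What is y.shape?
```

Input: (2, 32, 672) -> head_dim = 672 // 16 = 42; after view: (2, 32, 16, 42) -> after transpose(1, 2): (2, 16, 32, 42) -> Output: (2, 16, 32, 42)

Answer: (2, 16, 32, 42)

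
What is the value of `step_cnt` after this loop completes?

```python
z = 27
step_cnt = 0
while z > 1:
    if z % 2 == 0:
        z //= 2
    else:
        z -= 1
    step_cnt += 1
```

Steps to reduce 27 to 1
`step_cnt` takes the values: 0 → 1 → 2 → 3 → 4 → 5 → 6 → 7

Answer: 7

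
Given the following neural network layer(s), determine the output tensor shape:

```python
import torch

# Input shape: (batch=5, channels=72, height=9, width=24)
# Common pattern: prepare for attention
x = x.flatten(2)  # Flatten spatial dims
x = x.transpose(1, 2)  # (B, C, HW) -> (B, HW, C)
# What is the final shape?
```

Input: (5, 72, 9, 24) -> after flatten(2): (5, 72, 216) -> Output: (5, 216, 72)

Answer: (5, 216, 72)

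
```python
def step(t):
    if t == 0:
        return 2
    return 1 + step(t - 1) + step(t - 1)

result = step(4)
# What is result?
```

step(t) = 1 + 2·step(t-1), step(0)=2. Closed form: (2+1)·2^4 - 1 = 47.

Answer: 47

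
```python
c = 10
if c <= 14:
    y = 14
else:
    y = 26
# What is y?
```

Trace:
`c = 10` → c = 10
`if c <= 14: ...` → c <= 14 is True → y = 14
So y = 14

Answer: 14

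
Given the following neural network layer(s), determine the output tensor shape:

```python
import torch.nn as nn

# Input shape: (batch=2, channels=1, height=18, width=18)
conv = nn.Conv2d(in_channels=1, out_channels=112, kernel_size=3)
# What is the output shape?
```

Input: (2, 1, 18, 18) -> Output: (2, 112, 16, 16)

Answer: (2, 112, 16, 16)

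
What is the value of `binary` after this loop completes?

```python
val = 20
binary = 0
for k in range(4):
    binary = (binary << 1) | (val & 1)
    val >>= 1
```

Reverse lowest 4 bits of 20
`binary` takes the values: 0 → 1 → 2

Answer: 2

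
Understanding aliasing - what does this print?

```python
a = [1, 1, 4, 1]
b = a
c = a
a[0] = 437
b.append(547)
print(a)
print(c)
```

Key concept: multiple aliases.
Step by step:
`a = [1, 1, 4, 1]` → a = [1, 1, 4, 1]
`b = a` → b = [1, 1, 4, 1] (same object as a)
`c = a` → c = [1, 1, 4, 1] (same object as a, b)
`a[0] = 437` → a = [437, 1, 4, 1] (same object as b, c); b = [437, 1, 4, 1] (same object as a, c); c = [437, 1, 4, 1] (same object as a, b)
`b.append(547)` → a = [437, 1, 4, 1, 547] (same object as b, c); b = [437, 1, 4, 1, 547] (same object as a, c); c = [437, 1, 4, 1, 547] (same object as a, b)
`print(a)` → prints [437, 1, 4, 1, 547]
`print(c)` → prints [437, 1, 4, 1, 547]

Answer:
[437, 1, 4, 1, 547]
[437, 1, 4, 1, 547]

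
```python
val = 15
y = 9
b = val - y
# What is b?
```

Trace:
`val = 15` → val = 15
`y = 9` → y = 9
`b = val - y` → b = 6
So b = 6

Answer: 6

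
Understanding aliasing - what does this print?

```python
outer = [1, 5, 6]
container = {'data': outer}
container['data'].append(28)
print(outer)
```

Key concept: dict holds reference to list.
Step by step:
`outer = [1, 5, 6]` → outer = [1, 5, 6]
`container = {'data': outer}` → container = {'data': [1, 5, 6]}
`container['data'].append(28)` → outer = [1, 5, 6, 28]; container = {'data': [1, 5, 6, 28]}
`print(outer)` → prints [1, 5, 6, 28]

Answer: [1, 5, 6, 28]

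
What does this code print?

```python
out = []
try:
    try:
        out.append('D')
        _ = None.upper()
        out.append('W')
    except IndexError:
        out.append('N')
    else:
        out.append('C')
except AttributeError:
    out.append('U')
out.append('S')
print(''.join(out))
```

Execution trace: 'D' (inner try body) → 'U' (outer except AttributeError) → 'S' (after the try/except). Output: DUS

Answer: DUS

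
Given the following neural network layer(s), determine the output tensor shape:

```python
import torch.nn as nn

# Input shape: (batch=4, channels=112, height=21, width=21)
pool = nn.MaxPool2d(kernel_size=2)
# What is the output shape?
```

Input: (4, 112, 21, 21) -> Output: (4, 112, 10, 10)

Answer: (4, 112, 10, 10)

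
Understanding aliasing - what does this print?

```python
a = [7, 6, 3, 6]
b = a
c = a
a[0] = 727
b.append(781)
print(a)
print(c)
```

Key concept: multiple aliases.
Step by step:
`a = [7, 6, 3, 6]` → a = [7, 6, 3, 6]
`b = a` → b = [7, 6, 3, 6] (same object as a)
`c = a` → c = [7, 6, 3, 6] (same object as a, b)
`a[0] = 727` → a = [727, 6, 3, 6] (same object as b, c); b = [727, 6, 3, 6] (same object as a, c); c = [727, 6, 3, 6] (same object as a, b)
`b.append(781)` → a = [727, 6, 3, 6, 781] (same object as b, c); b = [727, 6, 3, 6, 781] (same object as a, c); c = [727, 6, 3, 6, 781] (same object as a, b)
`print(a)` → prints [727, 6, 3, 6, 781]
`print(c)` → prints [727, 6, 3, 6, 781]

Answer:
[727, 6, 3, 6, 781]
[727, 6, 3, 6, 781]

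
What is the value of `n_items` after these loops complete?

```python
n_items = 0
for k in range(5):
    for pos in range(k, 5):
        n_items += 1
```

Upper triangle: 5 + 4 + ... + 1
`n_items` takes the values: 0 → 1 → 2 → 3 → 4 → 5 → 6 → 7 → 8 → 9 → 10 → 11 → 12 → 13 → 14 → 15

Answer: 15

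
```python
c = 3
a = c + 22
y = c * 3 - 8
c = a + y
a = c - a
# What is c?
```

Trace:
`c = 3` → c = 3
`a = c + 22` → a = 25
`y = c * 3 - 8` → y = 1
`c = a + y` → c = 26
`a = c - a` → a = 1
So c = 26

Answer: 26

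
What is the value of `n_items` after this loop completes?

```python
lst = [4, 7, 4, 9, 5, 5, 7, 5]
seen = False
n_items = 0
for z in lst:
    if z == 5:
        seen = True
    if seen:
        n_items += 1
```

Count elements after first 5 in [4, 7, 4, 9, 5, 5, 7, 5]
`n_items` takes the values: 0 → 1 → 2 → 3 → 4

Answer: 4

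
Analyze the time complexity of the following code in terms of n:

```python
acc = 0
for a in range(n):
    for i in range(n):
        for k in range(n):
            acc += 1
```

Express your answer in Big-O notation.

Each loop level contributes: n × n × n. Multiplying the contributions gives O(n^3).

Answer: O(n^3)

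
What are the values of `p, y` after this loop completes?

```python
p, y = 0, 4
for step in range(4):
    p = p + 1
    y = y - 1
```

p goes 0→4, y goes 4→0
`p, y` takes the values: (0, 4) → (1, 4) → (1, 3) → (2, 3) → (2, 2) → (3, 2) → (3, 1) → (4, 1) → (4, 0)

Answer: 4, 0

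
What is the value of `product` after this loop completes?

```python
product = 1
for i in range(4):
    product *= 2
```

2^4 = 16
`product` takes the values: 1 → 2 → 4 → 8 → 16

Answer: 16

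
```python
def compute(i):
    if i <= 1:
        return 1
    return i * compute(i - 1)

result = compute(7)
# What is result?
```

compute(7) = 7 * 6 * 5 * 4 * 3 * 2 * 1 = 5040

Answer: 5040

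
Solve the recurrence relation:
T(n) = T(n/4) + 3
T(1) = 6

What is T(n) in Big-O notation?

Each step divides n by 4 and adds 3. After log_4(n) steps we reach T(1)=6. So T(n) = 3·log_4(n) + 6 = O(log n).

Answer: O(log n)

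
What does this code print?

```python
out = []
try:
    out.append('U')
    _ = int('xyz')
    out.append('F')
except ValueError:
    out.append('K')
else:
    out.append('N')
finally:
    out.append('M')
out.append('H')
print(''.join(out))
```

Execution trace: 'U' (try body) → 'K' (except ValueError) → 'M' (finally) → 'H' (after the try/except). Output: UKMH

Answer: UKMH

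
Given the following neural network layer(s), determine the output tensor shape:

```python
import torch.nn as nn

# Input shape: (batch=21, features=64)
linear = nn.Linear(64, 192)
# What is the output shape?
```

Input: (21, 64) -> Output: (21, 192)

Answer: (21, 192)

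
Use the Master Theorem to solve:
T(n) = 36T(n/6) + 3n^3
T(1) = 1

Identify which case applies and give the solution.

a=36, b=6, f(n)=3n^3. log_6(36) = 2. Since c=3 > 2 and the regularity condition holds (36(n/6)^3 = (36/6^3)n^3 with 36/6^3 < 1), Case 3 applies: T(n) = Θ(f(n)) = O(n^3).

Answer: O(n^3) - Case 3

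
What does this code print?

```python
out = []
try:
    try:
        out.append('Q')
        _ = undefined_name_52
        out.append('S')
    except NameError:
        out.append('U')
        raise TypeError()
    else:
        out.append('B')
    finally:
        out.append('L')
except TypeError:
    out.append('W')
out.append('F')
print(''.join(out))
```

Execution trace: 'Q' (inner try body) → 'U' (inner except NameError) → 'L' (inner finally) → 'W' (outer except TypeError) → 'F' (after the try/except). Output: QULWF

Answer: QULWF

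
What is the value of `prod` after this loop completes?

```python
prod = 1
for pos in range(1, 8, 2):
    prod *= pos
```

Product of 1, 3, 5, ... up to 7
`prod` takes the values: 1 → 3 → 15 → 105

Answer: 105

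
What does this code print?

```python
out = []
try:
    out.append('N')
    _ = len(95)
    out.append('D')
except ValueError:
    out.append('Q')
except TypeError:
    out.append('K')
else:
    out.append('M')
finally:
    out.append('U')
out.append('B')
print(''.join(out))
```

Execution trace: 'N' (try body) → 'K' (except TypeError) → 'U' (finally) → 'B' (after the try/except). Output: NKUB

Answer: NKUB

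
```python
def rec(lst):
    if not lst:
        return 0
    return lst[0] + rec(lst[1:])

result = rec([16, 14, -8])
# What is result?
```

16 + 14 + (-8) + 0 = 22

Answer: 22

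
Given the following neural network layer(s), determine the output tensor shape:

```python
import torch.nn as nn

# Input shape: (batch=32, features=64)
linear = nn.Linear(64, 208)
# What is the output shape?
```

Input: (32, 64) -> Output: (32, 208)

Answer: (32, 208)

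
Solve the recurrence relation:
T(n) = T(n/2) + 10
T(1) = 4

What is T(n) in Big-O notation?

Each step divides n by 2 and adds 10. After log_2(n) steps we reach T(1)=4. So T(n) = 10·log_2(n) + 4 = O(log n).

Answer: O(log n)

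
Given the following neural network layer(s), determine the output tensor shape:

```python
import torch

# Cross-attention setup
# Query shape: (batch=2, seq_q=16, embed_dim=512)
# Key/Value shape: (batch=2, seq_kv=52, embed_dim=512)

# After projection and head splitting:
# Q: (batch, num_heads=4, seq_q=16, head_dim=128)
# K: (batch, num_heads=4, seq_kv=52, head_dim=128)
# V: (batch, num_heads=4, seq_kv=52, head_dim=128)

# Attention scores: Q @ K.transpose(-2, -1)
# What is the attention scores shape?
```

Input: (2, 16, 512) -> Output: (2, 4, 16, 52)

Answer: (2, 4, 16, 52)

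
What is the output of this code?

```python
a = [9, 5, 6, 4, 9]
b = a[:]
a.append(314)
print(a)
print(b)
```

Key concept: slice [:] creates copy.
Step by step:
`a = [9, 5, 6, 4, 9]` → a = [9, 5, 6, 4, 9]
`b = a[:]` → b = [9, 5, 6, 4, 9]
`a.append(314)` → a = [9, 5, 6, 4, 9, 314]
`print(a)` → prints [9, 5, 6, 4, 9, 314]
`print(b)` → prints [9, 5, 6, 4, 9]

Answer:
[9, 5, 6, 4, 9, 314]
[9, 5, 6, 4, 9]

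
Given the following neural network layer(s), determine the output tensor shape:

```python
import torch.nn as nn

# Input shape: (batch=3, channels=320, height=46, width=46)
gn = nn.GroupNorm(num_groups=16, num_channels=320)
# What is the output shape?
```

Input: (3, 320, 46, 46) -> Output: (3, 320, 46, 46)

Answer: (3, 320, 46, 46)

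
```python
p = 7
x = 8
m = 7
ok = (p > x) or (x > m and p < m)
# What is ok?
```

Trace:
`p = 7` → p = 7
`x = 8` → x = 8
`m = 7` → m = 7
`ok = (p > x) or (x > m and p < m)` → ok = False
So ok = False

Answer: False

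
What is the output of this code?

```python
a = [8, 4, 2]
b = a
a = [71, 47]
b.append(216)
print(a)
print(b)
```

Key concept: rebinding vs mutation: a is rebound to a new list, b still points at the original.
Step by step:
`a = [8, 4, 2]` → a = [8, 4, 2]
`b = a` → b = [8, 4, 2] (same object as a)
`a = [71, 47]` → a = [71, 47]
`b.append(216)` → b = [8, 4, 2, 216]
`print(a)` → prints [71, 47]
`print(b)` → prints [8, 4, 2, 216]

Answer:
[71, 47]
[8, 4, 2, 216]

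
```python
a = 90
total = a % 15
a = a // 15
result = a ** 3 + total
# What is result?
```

Trace:
`a = 90` → a = 90
`total = a % 15` → total = 0
`a = a // 15` → a = 6
`result = a ** 3 + total` → result = 216
So result = 216

Answer: 216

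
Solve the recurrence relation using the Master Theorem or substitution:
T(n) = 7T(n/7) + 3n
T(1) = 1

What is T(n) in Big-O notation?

By Master Theorem: a=7, b=7, f(n)=3n. Since log_7(7) = 1 and f(n) = Θ(n^1), Case 2 applies. T(n) = O(n log n).

Answer: O(n log n)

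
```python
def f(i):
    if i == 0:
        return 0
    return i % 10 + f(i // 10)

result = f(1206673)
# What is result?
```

Sum of digits of 1206673: 3 + 7 + 6 + 6 + 0 + 2 + 1 = 25

Answer: 25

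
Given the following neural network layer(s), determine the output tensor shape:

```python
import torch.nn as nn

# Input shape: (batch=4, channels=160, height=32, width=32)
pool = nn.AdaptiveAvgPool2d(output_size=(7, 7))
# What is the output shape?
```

Input: (4, 160, 32, 32) -> Output: (4, 160, 7, 7)

Answer: (4, 160, 7, 7)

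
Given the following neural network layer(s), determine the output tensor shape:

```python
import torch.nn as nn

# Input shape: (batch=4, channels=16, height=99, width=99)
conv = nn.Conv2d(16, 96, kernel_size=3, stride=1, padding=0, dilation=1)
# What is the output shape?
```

Input: (4, 16, 99, 99) -> Output: (4, 96, 97, 97)

Answer: (4, 96, 97, 97)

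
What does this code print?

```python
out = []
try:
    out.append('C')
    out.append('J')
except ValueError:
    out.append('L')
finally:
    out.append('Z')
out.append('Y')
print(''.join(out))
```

Execution trace: 'C' (try body) → 'J' (try body, no exception) → 'Z' (finally) → 'Y' (after the try/except). Output: CJZY

Answer: CJZY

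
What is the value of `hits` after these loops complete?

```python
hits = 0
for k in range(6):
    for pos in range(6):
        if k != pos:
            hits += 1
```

6² - 6 (exclude diagonal)
`hits` takes the values: 0 → 1 → 2 → 3 → 4 → 5 → 6 → 7 → 8 → 9 → 10 → 11 → 12 → 13 → 14 → 15 → 16 → 17 → 18 → 19 → 20 → 21 → 22 → 23 → 24 → 25 → 26 → 27 → 28 → 29 → 30

Answer: 30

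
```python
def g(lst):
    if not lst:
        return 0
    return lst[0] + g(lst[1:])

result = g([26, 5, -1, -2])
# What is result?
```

26 + 5 + (-1) + (-2) + 0 = 28

Answer: 28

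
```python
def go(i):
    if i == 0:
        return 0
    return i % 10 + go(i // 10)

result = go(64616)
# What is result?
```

Sum of digits of 64616: 6 + 1 + 6 + 4 + 6 = 23

Answer: 23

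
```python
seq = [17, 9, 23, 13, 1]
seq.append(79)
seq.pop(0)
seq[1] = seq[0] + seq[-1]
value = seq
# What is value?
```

Trace:
`seq = [17, 9, 23, 13, 1]` → seq = [17, 9, 23, 13, 1]
`seq.append(79)` → seq = [17, 9, 23, 13, 1, 79]
`seq.pop(0)` → seq = [9, 23, 13, 1, 79]
`seq[1] = seq[0] + seq[-1]` → seq = [9, 88, 13, 1, 79]
`value = seq` → value = [9, 88, 13, 1, 79]
So value = [9, 88, 13, 1, 79]

Answer: [9, 88, 13, 1, 79]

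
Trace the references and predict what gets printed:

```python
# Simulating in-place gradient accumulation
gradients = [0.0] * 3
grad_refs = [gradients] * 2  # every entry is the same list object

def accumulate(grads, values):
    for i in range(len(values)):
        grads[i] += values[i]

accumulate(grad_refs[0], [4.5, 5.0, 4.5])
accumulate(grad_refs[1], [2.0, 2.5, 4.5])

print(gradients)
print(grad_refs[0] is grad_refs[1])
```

Key concept: gradient accumulation aliasing.
Step by step:
`gradients = [0.0] * 3` → gradients = [0.0, 0.0, 0.0]
`grad_refs = [gradients] * 2` → grad_refs = [[0.0, 0.0, 0.0], [0.0, 0.0, 0.0]]
`accumulate(grad_refs[0], [4.5, 5.0, 4.5])` → gradients = [4.5, 5.0, 4.5]; grad_refs = [[4.5, 5.0, 4.5], [4.5, 5.0, 4.5]]
`accumulate(grad_refs[1], [2.0, 2.5, 4.5])` → gradients = [6.5, 7.5, 9.0]; grad_refs = [[6.5, 7.5, 9.0], [6.5, 7.5, 9.0]]
`print(gradients)` → prints [6.5, 7.5, 9.0]
`print(grad_refs[0] is grad_refs[1])` → prints True

Answer:
[6.5, 7.5, 9.0]
True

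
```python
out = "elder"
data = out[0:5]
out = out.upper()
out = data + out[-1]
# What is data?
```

Trace:
`out = "elder"` → out = 'elder'
`data = out[0:5]` → data = 'elder'
`out = out.upper()` → out = 'ELDER'
`out = data + out[-1]` → out = 'elderR'
So data = 'elder'

Answer: 'elder'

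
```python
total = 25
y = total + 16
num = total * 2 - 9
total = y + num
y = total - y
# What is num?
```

Trace:
`total = 25` → total = 25
`y = total + 16` → y = 41
`num = total * 2 - 9` → num = 41
`total = y + num` → total = 82
`y = total - y` → y = 41
So num = 41

Answer: 41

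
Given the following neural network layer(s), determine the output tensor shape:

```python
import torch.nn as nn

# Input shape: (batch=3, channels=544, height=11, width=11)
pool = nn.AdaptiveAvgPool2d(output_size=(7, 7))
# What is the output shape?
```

Input: (3, 544, 11, 11) -> Output: (3, 544, 7, 7)

Answer: (3, 544, 7, 7)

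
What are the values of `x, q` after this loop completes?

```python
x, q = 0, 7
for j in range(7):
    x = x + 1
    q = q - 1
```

x goes 0→7, q goes 7→0
`x, q` takes the values: (0, 7) → (1, 7) → (1, 6) → (2, 6) → (2, 5) → (3, 5) → (3, 4) → (4, 4) → (4, 3) → (5, 3) → (5, 2) → (6, 2) → (6, 1) → (7, 1) → (7, 0)

Answer: 7, 0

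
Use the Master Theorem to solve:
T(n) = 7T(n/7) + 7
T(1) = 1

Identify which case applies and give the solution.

a=7, b=7, f(n)=7. log_7(7) = 1. Since c=0 < 1, Case 1 applies: T(n) = Θ(n^log_b(a)) = O(n).

Answer: O(n) - Case 1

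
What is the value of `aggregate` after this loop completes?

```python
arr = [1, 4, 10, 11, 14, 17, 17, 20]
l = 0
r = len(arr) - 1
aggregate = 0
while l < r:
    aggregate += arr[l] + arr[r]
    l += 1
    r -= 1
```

Sum of pairs from ends
`aggregate` takes the values: 0 → 21 → 42 → 69 → 94

Answer: 94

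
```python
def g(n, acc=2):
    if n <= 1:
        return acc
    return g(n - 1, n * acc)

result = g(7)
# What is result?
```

Accumulator trace (n, acc): (7, 2) -> (6, 14) -> (5, 84) -> (4, 420) -> (3, 1680) -> (2, 5040) -> (1, 10080) -> return 10080

Answer: 10080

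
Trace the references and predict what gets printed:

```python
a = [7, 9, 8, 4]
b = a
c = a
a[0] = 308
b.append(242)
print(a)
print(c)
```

Key concept: multiple aliases.
Step by step:
`a = [7, 9, 8, 4]` → a = [7, 9, 8, 4]
`b = a` → b = [7, 9, 8, 4] (same object as a)
`c = a` → c = [7, 9, 8, 4] (same object as a, b)
`a[0] = 308` → a = [308, 9, 8, 4] (same object as b, c); b = [308, 9, 8, 4] (same object as a, c); c = [308, 9, 8, 4] (same object as a, b)
`b.append(242)` → a = [308, 9, 8, 4, 242] (same object as b, c); b = [308, 9, 8, 4, 242] (same object as a, c); c = [308, 9, 8, 4, 242] (same object as a, b)
`print(a)` → prints [308, 9, 8, 4, 242]
`print(c)` → prints [308, 9, 8, 4, 242]

Answer:
[308, 9, 8, 4, 242]
[308, 9, 8, 4, 242]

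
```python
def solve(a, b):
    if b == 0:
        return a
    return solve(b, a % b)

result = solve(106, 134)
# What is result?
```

solve(106, 134) -> solve(134, 106) -> solve(106, 28) -> solve(28, 22) -> solve(22, 6) -> solve(6, 4) -> solve(4, 2) -> solve(2, 0) -> 2

Answer: 2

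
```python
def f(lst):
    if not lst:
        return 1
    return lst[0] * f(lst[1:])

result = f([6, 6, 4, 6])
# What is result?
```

Product over [6, 6, 4, 6] = 6 * 6 * 4 * 6 = 864

Answer: 864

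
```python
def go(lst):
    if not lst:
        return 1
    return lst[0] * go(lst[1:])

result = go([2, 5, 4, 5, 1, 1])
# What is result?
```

Product over [2, 5, 4, 5, 1, 1] = 2 * 5 * 4 * 5 * 1 * 1 = 200

Answer: 200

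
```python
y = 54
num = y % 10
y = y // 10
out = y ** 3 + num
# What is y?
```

Trace:
`y = 54` → y = 54
`num = y % 10` → num = 4
`y = y // 10` → y = 5
`out = y ** 3 + num` → out = 129
So y = 5

Answer: 5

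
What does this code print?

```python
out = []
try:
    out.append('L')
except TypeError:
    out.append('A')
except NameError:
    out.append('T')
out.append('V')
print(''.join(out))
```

Execution trace: 'L' (try body, no exception) → 'V' (after the try/except). Output: LV

Answer: LV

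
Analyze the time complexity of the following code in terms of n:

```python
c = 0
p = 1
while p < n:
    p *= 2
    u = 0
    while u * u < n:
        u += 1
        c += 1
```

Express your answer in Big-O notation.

Each loop level contributes: log n × √n. Multiplying the contributions gives O(√n log n).

Answer: O(√n log n)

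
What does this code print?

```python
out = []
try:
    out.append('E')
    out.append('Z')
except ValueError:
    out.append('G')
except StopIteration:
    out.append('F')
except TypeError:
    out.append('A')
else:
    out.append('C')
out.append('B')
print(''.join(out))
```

Execution trace: 'E' (try body) → 'Z' (try body, no exception) → 'C' (else) → 'B' (after the try/except). Output: EZCB

Answer: EZCB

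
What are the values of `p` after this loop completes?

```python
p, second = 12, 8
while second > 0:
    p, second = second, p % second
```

GCD of 12 and 8
`p` takes the values: 12 → 8 → 4

Answer: 4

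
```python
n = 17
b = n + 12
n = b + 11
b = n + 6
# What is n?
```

Trace:
`n = 17` → n = 17
`b = n + 12` → b = 29
`n = b + 11` → n = 40
`b = n + 6` → b = 46
So n = 40

Answer: 40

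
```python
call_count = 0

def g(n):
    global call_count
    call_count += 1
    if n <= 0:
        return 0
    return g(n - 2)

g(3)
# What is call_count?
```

Linear recursion stepping by 2: 3 calls from n=3 down to ≤0.

Answer: 3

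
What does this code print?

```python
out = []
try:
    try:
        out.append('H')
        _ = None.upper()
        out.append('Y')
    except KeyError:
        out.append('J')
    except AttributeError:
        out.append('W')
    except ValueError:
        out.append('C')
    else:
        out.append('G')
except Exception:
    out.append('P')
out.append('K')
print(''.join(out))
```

Execution trace: 'H' (inner try body) → 'W' (inner except AttributeError) → 'K' (after the try/except). Output: HWK

Answer: HWK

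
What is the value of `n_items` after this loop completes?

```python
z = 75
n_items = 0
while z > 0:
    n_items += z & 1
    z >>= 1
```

Count set bits in 75 (binary: 0b1001011)
`n_items` takes the values: 0 → 1 → 2 → 3 → 4

Answer: 4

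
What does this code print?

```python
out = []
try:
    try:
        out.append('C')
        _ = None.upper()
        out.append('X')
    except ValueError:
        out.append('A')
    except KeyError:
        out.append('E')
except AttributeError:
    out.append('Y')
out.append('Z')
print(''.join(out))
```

Execution trace: 'C' (try body) → 'Y' (outer except AttributeError) → 'Z' (after the try/except). Output: CYZ

Answer: CYZ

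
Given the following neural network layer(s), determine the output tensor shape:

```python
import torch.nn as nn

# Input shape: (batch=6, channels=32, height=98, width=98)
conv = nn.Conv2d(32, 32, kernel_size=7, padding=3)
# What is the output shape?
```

Input: (6, 32, 98, 98) -> Output: (6, 32, 98, 98)

Answer: (6, 32, 98, 98)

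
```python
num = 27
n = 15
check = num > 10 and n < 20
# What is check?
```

Trace:
`num = 27` → num = 27
`n = 15` → n = 15
`check = num > 10 and n < 20` → check = True
So check = True

Answer: True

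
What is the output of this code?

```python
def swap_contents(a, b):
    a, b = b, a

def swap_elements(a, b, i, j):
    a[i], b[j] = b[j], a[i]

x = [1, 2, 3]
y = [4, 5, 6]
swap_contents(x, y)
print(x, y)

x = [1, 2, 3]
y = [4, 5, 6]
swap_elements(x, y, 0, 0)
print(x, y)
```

Key concept: parameter rebinding vs mutation.
Step by step:
`x = [1, 2, 3]` → x = [1, 2, 3]
`y = [4, 5, 6]` → y = [4, 5, 6]
`swap_contents(x, y)` → no visible change to tracked variables
`print(x, y)` → prints [1, 2, 3] [4, 5, 6]
`x = [1, 2, 3]` → x = [1, 2, 3]
`y = [4, 5, 6]` → y = [4, 5, 6]
`swap_elements(x, y, 0, 0)` → x = [4, 2, 3]; y = [1, 5, 6]
`print(x, y)` → prints [4, 2, 3] [1, 5, 6]

Answer:
[1, 2, 3] [4, 5, 6]
[4, 2, 3] [1, 5, 6]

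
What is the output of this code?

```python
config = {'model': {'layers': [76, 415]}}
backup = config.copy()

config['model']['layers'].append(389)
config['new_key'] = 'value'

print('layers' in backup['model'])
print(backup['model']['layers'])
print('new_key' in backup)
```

Key concept: shallow copy gotcha with nested dict.
Step by step:
`config = {'model': {'layers': [76, 415]}}` → config = {'model': {'layers': [76, 415]}}
`backup = config.copy()` → backup = {'model': {'layers': [76, 415]}}
`config['model']['layers'].append(389)` → config = {'model': {'layers': [76, 415, 389]}}; backup = {'model': {'layers': [76, 415, 389]}}
`config['new_key'] = 'value'` → config = {'model': {'layers': [76, 415, 389]}, 'new_key': 'value'}
`print('layers' in backup['model'])` → prints True
`print(backup['model']['layers'])` → prints [76, 415, 389]
`print('new_key' in backup)` → prints False

Answer:
True
[76, 415, 389]
False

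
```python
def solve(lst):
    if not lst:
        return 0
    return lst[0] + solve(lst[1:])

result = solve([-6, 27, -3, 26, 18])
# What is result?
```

(-6) + 27 + (-3) + 26 + 18 + 0 = 62

Answer: 62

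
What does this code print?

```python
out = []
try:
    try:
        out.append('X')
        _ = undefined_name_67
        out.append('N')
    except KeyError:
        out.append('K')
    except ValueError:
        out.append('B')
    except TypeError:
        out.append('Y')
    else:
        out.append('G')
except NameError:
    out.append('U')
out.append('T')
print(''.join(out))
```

Execution trace: 'X' (inner try body) → 'U' (outer except NameError) → 'T' (after the try/except). Output: XUT

Answer: XUT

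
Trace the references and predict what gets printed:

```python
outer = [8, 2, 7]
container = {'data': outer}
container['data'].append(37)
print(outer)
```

Key concept: dict holds reference to list.
Step by step:
`outer = [8, 2, 7]` → outer = [8, 2, 7]
`container = {'data': outer}` → container = {'data': [8, 2, 7]}
`container['data'].append(37)` → outer = [8, 2, 7, 37]; container = {'data': [8, 2, 7, 37]}
`print(outer)` → prints [8, 2, 7, 37]

Answer: [8, 2, 7, 37]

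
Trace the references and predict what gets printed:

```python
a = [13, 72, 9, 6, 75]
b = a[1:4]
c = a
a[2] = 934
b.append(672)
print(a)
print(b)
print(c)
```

Key concept: slice vs alias.
Step by step:
`a = [13, 72, 9, 6, 75]` → a = [13, 72, 9, 6, 75]
`b = a[1:4]` → b = [72, 9, 6]
`c = a` → c = [13, 72, 9, 6, 75] (same object as a)
`a[2] = 934` → a = [13, 72, 934, 6, 75] (same object as c); c = [13, 72, 934, 6, 75] (same object as a)
`b.append(672)` → b = [72, 9, 6, 672]
`print(a)` → prints [13, 72, 934, 6, 75]
`print(b)` → prints [72, 9, 6, 672]
`print(c)` → prints [13, 72, 934, 6, 75]

Answer:
[13, 72, 934, 6, 75]
[72, 9, 6, 672]
[13, 72, 934, 6, 75]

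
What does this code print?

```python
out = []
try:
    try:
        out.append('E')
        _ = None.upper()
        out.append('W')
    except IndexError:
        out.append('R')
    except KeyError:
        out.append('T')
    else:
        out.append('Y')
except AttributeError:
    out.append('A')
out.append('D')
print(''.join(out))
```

Execution trace: 'E' (try body) → 'A' (outer except AttributeError) → 'D' (after the try/except). Output: EAD

Answer: EAD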